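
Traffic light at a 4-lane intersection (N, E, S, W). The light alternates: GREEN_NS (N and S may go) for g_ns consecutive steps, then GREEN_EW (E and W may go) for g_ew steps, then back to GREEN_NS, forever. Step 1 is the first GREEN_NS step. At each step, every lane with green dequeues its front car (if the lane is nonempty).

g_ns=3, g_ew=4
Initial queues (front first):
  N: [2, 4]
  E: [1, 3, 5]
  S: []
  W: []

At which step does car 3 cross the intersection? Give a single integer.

Step 1 [NS]: N:car2-GO,E:wait,S:empty,W:wait | queues: N=1 E=3 S=0 W=0
Step 2 [NS]: N:car4-GO,E:wait,S:empty,W:wait | queues: N=0 E=3 S=0 W=0
Step 3 [NS]: N:empty,E:wait,S:empty,W:wait | queues: N=0 E=3 S=0 W=0
Step 4 [EW]: N:wait,E:car1-GO,S:wait,W:empty | queues: N=0 E=2 S=0 W=0
Step 5 [EW]: N:wait,E:car3-GO,S:wait,W:empty | queues: N=0 E=1 S=0 W=0
Step 6 [EW]: N:wait,E:car5-GO,S:wait,W:empty | queues: N=0 E=0 S=0 W=0
Car 3 crosses at step 5

5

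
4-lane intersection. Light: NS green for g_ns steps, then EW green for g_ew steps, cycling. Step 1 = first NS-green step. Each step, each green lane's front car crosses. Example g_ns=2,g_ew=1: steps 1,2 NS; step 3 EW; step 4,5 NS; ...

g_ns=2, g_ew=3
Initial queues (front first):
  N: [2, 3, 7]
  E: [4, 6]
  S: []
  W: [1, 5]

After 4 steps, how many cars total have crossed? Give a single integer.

Answer: 6

Derivation:
Step 1 [NS]: N:car2-GO,E:wait,S:empty,W:wait | queues: N=2 E=2 S=0 W=2
Step 2 [NS]: N:car3-GO,E:wait,S:empty,W:wait | queues: N=1 E=2 S=0 W=2
Step 3 [EW]: N:wait,E:car4-GO,S:wait,W:car1-GO | queues: N=1 E=1 S=0 W=1
Step 4 [EW]: N:wait,E:car6-GO,S:wait,W:car5-GO | queues: N=1 E=0 S=0 W=0
Cars crossed by step 4: 6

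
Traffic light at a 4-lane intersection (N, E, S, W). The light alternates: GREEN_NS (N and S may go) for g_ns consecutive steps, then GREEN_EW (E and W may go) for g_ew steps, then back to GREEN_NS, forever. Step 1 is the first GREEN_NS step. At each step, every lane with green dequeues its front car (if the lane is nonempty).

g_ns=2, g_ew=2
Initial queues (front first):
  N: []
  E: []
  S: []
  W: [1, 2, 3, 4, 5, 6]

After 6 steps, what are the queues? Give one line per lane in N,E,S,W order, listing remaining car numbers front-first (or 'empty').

Step 1 [NS]: N:empty,E:wait,S:empty,W:wait | queues: N=0 E=0 S=0 W=6
Step 2 [NS]: N:empty,E:wait,S:empty,W:wait | queues: N=0 E=0 S=0 W=6
Step 3 [EW]: N:wait,E:empty,S:wait,W:car1-GO | queues: N=0 E=0 S=0 W=5
Step 4 [EW]: N:wait,E:empty,S:wait,W:car2-GO | queues: N=0 E=0 S=0 W=4
Step 5 [NS]: N:empty,E:wait,S:empty,W:wait | queues: N=0 E=0 S=0 W=4
Step 6 [NS]: N:empty,E:wait,S:empty,W:wait | queues: N=0 E=0 S=0 W=4

N: empty
E: empty
S: empty
W: 3 4 5 6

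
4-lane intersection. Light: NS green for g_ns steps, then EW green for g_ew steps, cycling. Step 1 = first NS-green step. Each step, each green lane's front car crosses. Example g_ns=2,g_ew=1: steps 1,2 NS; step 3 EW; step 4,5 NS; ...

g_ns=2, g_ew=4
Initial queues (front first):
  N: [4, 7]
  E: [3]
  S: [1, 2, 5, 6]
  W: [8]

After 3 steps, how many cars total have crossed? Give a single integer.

Answer: 6

Derivation:
Step 1 [NS]: N:car4-GO,E:wait,S:car1-GO,W:wait | queues: N=1 E=1 S=3 W=1
Step 2 [NS]: N:car7-GO,E:wait,S:car2-GO,W:wait | queues: N=0 E=1 S=2 W=1
Step 3 [EW]: N:wait,E:car3-GO,S:wait,W:car8-GO | queues: N=0 E=0 S=2 W=0
Cars crossed by step 3: 6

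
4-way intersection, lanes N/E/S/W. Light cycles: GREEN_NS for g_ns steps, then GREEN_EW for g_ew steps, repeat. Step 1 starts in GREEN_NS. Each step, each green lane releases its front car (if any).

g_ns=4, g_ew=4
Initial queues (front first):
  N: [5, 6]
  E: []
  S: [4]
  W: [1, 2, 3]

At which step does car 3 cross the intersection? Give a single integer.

Step 1 [NS]: N:car5-GO,E:wait,S:car4-GO,W:wait | queues: N=1 E=0 S=0 W=3
Step 2 [NS]: N:car6-GO,E:wait,S:empty,W:wait | queues: N=0 E=0 S=0 W=3
Step 3 [NS]: N:empty,E:wait,S:empty,W:wait | queues: N=0 E=0 S=0 W=3
Step 4 [NS]: N:empty,E:wait,S:empty,W:wait | queues: N=0 E=0 S=0 W=3
Step 5 [EW]: N:wait,E:empty,S:wait,W:car1-GO | queues: N=0 E=0 S=0 W=2
Step 6 [EW]: N:wait,E:empty,S:wait,W:car2-GO | queues: N=0 E=0 S=0 W=1
Step 7 [EW]: N:wait,E:empty,S:wait,W:car3-GO | queues: N=0 E=0 S=0 W=0
Car 3 crosses at step 7

7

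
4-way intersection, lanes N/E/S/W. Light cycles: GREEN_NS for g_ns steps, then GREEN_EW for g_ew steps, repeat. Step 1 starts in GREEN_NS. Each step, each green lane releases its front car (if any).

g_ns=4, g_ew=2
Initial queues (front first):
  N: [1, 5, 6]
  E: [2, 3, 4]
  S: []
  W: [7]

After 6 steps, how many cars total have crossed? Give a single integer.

Step 1 [NS]: N:car1-GO,E:wait,S:empty,W:wait | queues: N=2 E=3 S=0 W=1
Step 2 [NS]: N:car5-GO,E:wait,S:empty,W:wait | queues: N=1 E=3 S=0 W=1
Step 3 [NS]: N:car6-GO,E:wait,S:empty,W:wait | queues: N=0 E=3 S=0 W=1
Step 4 [NS]: N:empty,E:wait,S:empty,W:wait | queues: N=0 E=3 S=0 W=1
Step 5 [EW]: N:wait,E:car2-GO,S:wait,W:car7-GO | queues: N=0 E=2 S=0 W=0
Step 6 [EW]: N:wait,E:car3-GO,S:wait,W:empty | queues: N=0 E=1 S=0 W=0
Cars crossed by step 6: 6

Answer: 6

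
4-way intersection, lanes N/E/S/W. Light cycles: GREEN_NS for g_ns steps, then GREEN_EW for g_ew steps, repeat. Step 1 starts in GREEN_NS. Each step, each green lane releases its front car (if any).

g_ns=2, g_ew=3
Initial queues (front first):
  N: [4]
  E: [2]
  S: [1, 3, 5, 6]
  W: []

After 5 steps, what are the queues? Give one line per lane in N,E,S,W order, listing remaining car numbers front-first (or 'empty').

Step 1 [NS]: N:car4-GO,E:wait,S:car1-GO,W:wait | queues: N=0 E=1 S=3 W=0
Step 2 [NS]: N:empty,E:wait,S:car3-GO,W:wait | queues: N=0 E=1 S=2 W=0
Step 3 [EW]: N:wait,E:car2-GO,S:wait,W:empty | queues: N=0 E=0 S=2 W=0
Step 4 [EW]: N:wait,E:empty,S:wait,W:empty | queues: N=0 E=0 S=2 W=0
Step 5 [EW]: N:wait,E:empty,S:wait,W:empty | queues: N=0 E=0 S=2 W=0

N: empty
E: empty
S: 5 6
W: empty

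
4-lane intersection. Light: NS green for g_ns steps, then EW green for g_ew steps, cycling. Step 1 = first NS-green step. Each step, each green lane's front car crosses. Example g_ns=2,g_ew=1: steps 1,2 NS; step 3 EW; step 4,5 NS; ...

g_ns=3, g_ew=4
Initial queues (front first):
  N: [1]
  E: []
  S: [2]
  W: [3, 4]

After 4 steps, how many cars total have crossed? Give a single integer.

Answer: 3

Derivation:
Step 1 [NS]: N:car1-GO,E:wait,S:car2-GO,W:wait | queues: N=0 E=0 S=0 W=2
Step 2 [NS]: N:empty,E:wait,S:empty,W:wait | queues: N=0 E=0 S=0 W=2
Step 3 [NS]: N:empty,E:wait,S:empty,W:wait | queues: N=0 E=0 S=0 W=2
Step 4 [EW]: N:wait,E:empty,S:wait,W:car3-GO | queues: N=0 E=0 S=0 W=1
Cars crossed by step 4: 3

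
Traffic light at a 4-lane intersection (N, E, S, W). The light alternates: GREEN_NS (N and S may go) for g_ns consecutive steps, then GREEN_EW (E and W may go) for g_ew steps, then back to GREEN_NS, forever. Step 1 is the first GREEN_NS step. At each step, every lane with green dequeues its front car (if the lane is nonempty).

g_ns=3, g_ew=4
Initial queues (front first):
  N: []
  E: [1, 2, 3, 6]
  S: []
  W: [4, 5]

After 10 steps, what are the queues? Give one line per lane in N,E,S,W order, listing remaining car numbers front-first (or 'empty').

Step 1 [NS]: N:empty,E:wait,S:empty,W:wait | queues: N=0 E=4 S=0 W=2
Step 2 [NS]: N:empty,E:wait,S:empty,W:wait | queues: N=0 E=4 S=0 W=2
Step 3 [NS]: N:empty,E:wait,S:empty,W:wait | queues: N=0 E=4 S=0 W=2
Step 4 [EW]: N:wait,E:car1-GO,S:wait,W:car4-GO | queues: N=0 E=3 S=0 W=1
Step 5 [EW]: N:wait,E:car2-GO,S:wait,W:car5-GO | queues: N=0 E=2 S=0 W=0
Step 6 [EW]: N:wait,E:car3-GO,S:wait,W:empty | queues: N=0 E=1 S=0 W=0
Step 7 [EW]: N:wait,E:car6-GO,S:wait,W:empty | queues: N=0 E=0 S=0 W=0

N: empty
E: empty
S: empty
W: empty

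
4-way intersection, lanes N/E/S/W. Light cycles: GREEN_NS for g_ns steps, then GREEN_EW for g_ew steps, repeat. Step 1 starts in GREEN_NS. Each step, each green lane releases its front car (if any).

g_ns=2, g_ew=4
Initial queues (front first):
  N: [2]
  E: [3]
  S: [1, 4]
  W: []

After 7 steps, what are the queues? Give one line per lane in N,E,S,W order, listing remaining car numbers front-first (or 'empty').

Step 1 [NS]: N:car2-GO,E:wait,S:car1-GO,W:wait | queues: N=0 E=1 S=1 W=0
Step 2 [NS]: N:empty,E:wait,S:car4-GO,W:wait | queues: N=0 E=1 S=0 W=0
Step 3 [EW]: N:wait,E:car3-GO,S:wait,W:empty | queues: N=0 E=0 S=0 W=0

N: empty
E: empty
S: empty
W: empty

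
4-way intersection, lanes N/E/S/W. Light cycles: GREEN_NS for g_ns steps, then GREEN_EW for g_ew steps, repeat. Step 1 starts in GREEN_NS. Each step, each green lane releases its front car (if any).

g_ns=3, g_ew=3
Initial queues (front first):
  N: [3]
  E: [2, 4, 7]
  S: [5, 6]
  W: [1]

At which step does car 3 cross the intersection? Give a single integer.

Step 1 [NS]: N:car3-GO,E:wait,S:car5-GO,W:wait | queues: N=0 E=3 S=1 W=1
Step 2 [NS]: N:empty,E:wait,S:car6-GO,W:wait | queues: N=0 E=3 S=0 W=1
Step 3 [NS]: N:empty,E:wait,S:empty,W:wait | queues: N=0 E=3 S=0 W=1
Step 4 [EW]: N:wait,E:car2-GO,S:wait,W:car1-GO | queues: N=0 E=2 S=0 W=0
Step 5 [EW]: N:wait,E:car4-GO,S:wait,W:empty | queues: N=0 E=1 S=0 W=0
Step 6 [EW]: N:wait,E:car7-GO,S:wait,W:empty | queues: N=0 E=0 S=0 W=0
Car 3 crosses at step 1

1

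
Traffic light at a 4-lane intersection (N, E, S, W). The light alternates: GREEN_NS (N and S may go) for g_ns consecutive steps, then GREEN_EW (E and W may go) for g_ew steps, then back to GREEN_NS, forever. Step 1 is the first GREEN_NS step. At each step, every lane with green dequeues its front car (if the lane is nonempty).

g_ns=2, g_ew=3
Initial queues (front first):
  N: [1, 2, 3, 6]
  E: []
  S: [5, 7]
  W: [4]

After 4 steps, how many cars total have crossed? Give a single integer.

Step 1 [NS]: N:car1-GO,E:wait,S:car5-GO,W:wait | queues: N=3 E=0 S=1 W=1
Step 2 [NS]: N:car2-GO,E:wait,S:car7-GO,W:wait | queues: N=2 E=0 S=0 W=1
Step 3 [EW]: N:wait,E:empty,S:wait,W:car4-GO | queues: N=2 E=0 S=0 W=0
Step 4 [EW]: N:wait,E:empty,S:wait,W:empty | queues: N=2 E=0 S=0 W=0
Cars crossed by step 4: 5

Answer: 5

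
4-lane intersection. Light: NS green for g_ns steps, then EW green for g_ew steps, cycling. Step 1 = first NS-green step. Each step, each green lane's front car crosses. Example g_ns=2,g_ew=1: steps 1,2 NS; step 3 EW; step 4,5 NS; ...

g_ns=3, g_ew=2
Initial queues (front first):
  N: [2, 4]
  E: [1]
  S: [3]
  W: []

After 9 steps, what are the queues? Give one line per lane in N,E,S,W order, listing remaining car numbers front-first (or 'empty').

Step 1 [NS]: N:car2-GO,E:wait,S:car3-GO,W:wait | queues: N=1 E=1 S=0 W=0
Step 2 [NS]: N:car4-GO,E:wait,S:empty,W:wait | queues: N=0 E=1 S=0 W=0
Step 3 [NS]: N:empty,E:wait,S:empty,W:wait | queues: N=0 E=1 S=0 W=0
Step 4 [EW]: N:wait,E:car1-GO,S:wait,W:empty | queues: N=0 E=0 S=0 W=0

N: empty
E: empty
S: empty
W: empty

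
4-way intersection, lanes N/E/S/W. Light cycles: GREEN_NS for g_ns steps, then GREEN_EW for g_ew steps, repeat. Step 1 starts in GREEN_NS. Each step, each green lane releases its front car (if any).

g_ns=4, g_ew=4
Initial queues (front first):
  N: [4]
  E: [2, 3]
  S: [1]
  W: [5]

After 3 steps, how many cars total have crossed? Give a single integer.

Step 1 [NS]: N:car4-GO,E:wait,S:car1-GO,W:wait | queues: N=0 E=2 S=0 W=1
Step 2 [NS]: N:empty,E:wait,S:empty,W:wait | queues: N=0 E=2 S=0 W=1
Step 3 [NS]: N:empty,E:wait,S:empty,W:wait | queues: N=0 E=2 S=0 W=1
Cars crossed by step 3: 2

Answer: 2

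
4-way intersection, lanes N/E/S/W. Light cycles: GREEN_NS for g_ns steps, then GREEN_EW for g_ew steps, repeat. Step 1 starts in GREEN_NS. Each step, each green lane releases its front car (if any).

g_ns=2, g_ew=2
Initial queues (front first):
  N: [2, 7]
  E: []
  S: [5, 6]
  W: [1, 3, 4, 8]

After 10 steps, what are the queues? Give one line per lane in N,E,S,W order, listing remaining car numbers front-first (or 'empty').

Step 1 [NS]: N:car2-GO,E:wait,S:car5-GO,W:wait | queues: N=1 E=0 S=1 W=4
Step 2 [NS]: N:car7-GO,E:wait,S:car6-GO,W:wait | queues: N=0 E=0 S=0 W=4
Step 3 [EW]: N:wait,E:empty,S:wait,W:car1-GO | queues: N=0 E=0 S=0 W=3
Step 4 [EW]: N:wait,E:empty,S:wait,W:car3-GO | queues: N=0 E=0 S=0 W=2
Step 5 [NS]: N:empty,E:wait,S:empty,W:wait | queues: N=0 E=0 S=0 W=2
Step 6 [NS]: N:empty,E:wait,S:empty,W:wait | queues: N=0 E=0 S=0 W=2
Step 7 [EW]: N:wait,E:empty,S:wait,W:car4-GO | queues: N=0 E=0 S=0 W=1
Step 8 [EW]: N:wait,E:empty,S:wait,W:car8-GO | queues: N=0 E=0 S=0 W=0

N: empty
E: empty
S: empty
W: empty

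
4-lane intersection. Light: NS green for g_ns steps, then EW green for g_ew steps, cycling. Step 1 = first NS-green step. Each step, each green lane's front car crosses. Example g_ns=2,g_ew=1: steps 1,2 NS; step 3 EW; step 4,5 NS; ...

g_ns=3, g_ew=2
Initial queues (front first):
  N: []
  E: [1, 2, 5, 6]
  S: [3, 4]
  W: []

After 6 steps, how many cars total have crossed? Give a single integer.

Step 1 [NS]: N:empty,E:wait,S:car3-GO,W:wait | queues: N=0 E=4 S=1 W=0
Step 2 [NS]: N:empty,E:wait,S:car4-GO,W:wait | queues: N=0 E=4 S=0 W=0
Step 3 [NS]: N:empty,E:wait,S:empty,W:wait | queues: N=0 E=4 S=0 W=0
Step 4 [EW]: N:wait,E:car1-GO,S:wait,W:empty | queues: N=0 E=3 S=0 W=0
Step 5 [EW]: N:wait,E:car2-GO,S:wait,W:empty | queues: N=0 E=2 S=0 W=0
Step 6 [NS]: N:empty,E:wait,S:empty,W:wait | queues: N=0 E=2 S=0 W=0
Cars crossed by step 6: 4

Answer: 4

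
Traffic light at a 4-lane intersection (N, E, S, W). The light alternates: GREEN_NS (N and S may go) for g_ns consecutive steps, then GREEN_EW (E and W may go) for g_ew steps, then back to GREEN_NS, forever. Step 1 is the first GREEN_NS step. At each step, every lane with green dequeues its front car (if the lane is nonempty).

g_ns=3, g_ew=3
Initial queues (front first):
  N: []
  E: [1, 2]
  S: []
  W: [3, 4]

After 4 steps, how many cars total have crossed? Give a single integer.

Step 1 [NS]: N:empty,E:wait,S:empty,W:wait | queues: N=0 E=2 S=0 W=2
Step 2 [NS]: N:empty,E:wait,S:empty,W:wait | queues: N=0 E=2 S=0 W=2
Step 3 [NS]: N:empty,E:wait,S:empty,W:wait | queues: N=0 E=2 S=0 W=2
Step 4 [EW]: N:wait,E:car1-GO,S:wait,W:car3-GO | queues: N=0 E=1 S=0 W=1
Cars crossed by step 4: 2

Answer: 2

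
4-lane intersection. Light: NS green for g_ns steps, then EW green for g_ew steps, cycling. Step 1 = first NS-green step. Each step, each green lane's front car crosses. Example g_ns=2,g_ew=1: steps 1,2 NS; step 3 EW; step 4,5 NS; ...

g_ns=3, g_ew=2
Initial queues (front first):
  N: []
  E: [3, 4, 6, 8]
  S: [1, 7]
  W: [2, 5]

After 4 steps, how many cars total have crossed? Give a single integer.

Step 1 [NS]: N:empty,E:wait,S:car1-GO,W:wait | queues: N=0 E=4 S=1 W=2
Step 2 [NS]: N:empty,E:wait,S:car7-GO,W:wait | queues: N=0 E=4 S=0 W=2
Step 3 [NS]: N:empty,E:wait,S:empty,W:wait | queues: N=0 E=4 S=0 W=2
Step 4 [EW]: N:wait,E:car3-GO,S:wait,W:car2-GO | queues: N=0 E=3 S=0 W=1
Cars crossed by step 4: 4

Answer: 4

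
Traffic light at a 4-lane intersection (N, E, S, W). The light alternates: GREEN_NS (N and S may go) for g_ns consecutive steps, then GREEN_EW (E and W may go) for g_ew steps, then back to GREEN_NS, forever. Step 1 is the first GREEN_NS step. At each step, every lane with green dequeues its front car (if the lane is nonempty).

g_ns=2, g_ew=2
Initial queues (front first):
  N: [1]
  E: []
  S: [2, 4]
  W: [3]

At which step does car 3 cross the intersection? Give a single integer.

Step 1 [NS]: N:car1-GO,E:wait,S:car2-GO,W:wait | queues: N=0 E=0 S=1 W=1
Step 2 [NS]: N:empty,E:wait,S:car4-GO,W:wait | queues: N=0 E=0 S=0 W=1
Step 3 [EW]: N:wait,E:empty,S:wait,W:car3-GO | queues: N=0 E=0 S=0 W=0
Car 3 crosses at step 3

3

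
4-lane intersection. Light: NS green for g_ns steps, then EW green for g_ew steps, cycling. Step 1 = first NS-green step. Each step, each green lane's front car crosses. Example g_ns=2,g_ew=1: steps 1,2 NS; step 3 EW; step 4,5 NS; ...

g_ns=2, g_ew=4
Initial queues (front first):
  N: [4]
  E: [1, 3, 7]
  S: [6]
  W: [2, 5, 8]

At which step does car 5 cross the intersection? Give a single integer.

Step 1 [NS]: N:car4-GO,E:wait,S:car6-GO,W:wait | queues: N=0 E=3 S=0 W=3
Step 2 [NS]: N:empty,E:wait,S:empty,W:wait | queues: N=0 E=3 S=0 W=3
Step 3 [EW]: N:wait,E:car1-GO,S:wait,W:car2-GO | queues: N=0 E=2 S=0 W=2
Step 4 [EW]: N:wait,E:car3-GO,S:wait,W:car5-GO | queues: N=0 E=1 S=0 W=1
Step 5 [EW]: N:wait,E:car7-GO,S:wait,W:car8-GO | queues: N=0 E=0 S=0 W=0
Car 5 crosses at step 4

4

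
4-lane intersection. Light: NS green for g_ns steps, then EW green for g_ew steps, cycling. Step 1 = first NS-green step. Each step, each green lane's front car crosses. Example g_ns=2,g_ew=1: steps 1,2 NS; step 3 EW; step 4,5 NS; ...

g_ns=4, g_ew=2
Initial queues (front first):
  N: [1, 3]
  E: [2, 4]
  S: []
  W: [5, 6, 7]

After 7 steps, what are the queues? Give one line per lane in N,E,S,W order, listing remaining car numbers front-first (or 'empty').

Step 1 [NS]: N:car1-GO,E:wait,S:empty,W:wait | queues: N=1 E=2 S=0 W=3
Step 2 [NS]: N:car3-GO,E:wait,S:empty,W:wait | queues: N=0 E=2 S=0 W=3
Step 3 [NS]: N:empty,E:wait,S:empty,W:wait | queues: N=0 E=2 S=0 W=3
Step 4 [NS]: N:empty,E:wait,S:empty,W:wait | queues: N=0 E=2 S=0 W=3
Step 5 [EW]: N:wait,E:car2-GO,S:wait,W:car5-GO | queues: N=0 E=1 S=0 W=2
Step 6 [EW]: N:wait,E:car4-GO,S:wait,W:car6-GO | queues: N=0 E=0 S=0 W=1
Step 7 [NS]: N:empty,E:wait,S:empty,W:wait | queues: N=0 E=0 S=0 W=1

N: empty
E: empty
S: empty
W: 7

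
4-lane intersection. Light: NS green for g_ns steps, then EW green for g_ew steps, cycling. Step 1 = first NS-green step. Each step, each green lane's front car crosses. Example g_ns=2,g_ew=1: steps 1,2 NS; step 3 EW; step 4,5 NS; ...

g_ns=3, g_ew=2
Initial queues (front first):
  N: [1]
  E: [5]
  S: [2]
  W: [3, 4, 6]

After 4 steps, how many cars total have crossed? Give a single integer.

Step 1 [NS]: N:car1-GO,E:wait,S:car2-GO,W:wait | queues: N=0 E=1 S=0 W=3
Step 2 [NS]: N:empty,E:wait,S:empty,W:wait | queues: N=0 E=1 S=0 W=3
Step 3 [NS]: N:empty,E:wait,S:empty,W:wait | queues: N=0 E=1 S=0 W=3
Step 4 [EW]: N:wait,E:car5-GO,S:wait,W:car3-GO | queues: N=0 E=0 S=0 W=2
Cars crossed by step 4: 4

Answer: 4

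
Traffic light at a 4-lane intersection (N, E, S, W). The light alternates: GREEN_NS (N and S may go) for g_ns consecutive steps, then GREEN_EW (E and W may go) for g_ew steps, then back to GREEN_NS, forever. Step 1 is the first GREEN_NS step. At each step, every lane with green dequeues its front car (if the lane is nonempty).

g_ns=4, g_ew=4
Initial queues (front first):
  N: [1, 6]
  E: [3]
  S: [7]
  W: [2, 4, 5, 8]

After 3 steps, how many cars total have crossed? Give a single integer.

Step 1 [NS]: N:car1-GO,E:wait,S:car7-GO,W:wait | queues: N=1 E=1 S=0 W=4
Step 2 [NS]: N:car6-GO,E:wait,S:empty,W:wait | queues: N=0 E=1 S=0 W=4
Step 3 [NS]: N:empty,E:wait,S:empty,W:wait | queues: N=0 E=1 S=0 W=4
Cars crossed by step 3: 3

Answer: 3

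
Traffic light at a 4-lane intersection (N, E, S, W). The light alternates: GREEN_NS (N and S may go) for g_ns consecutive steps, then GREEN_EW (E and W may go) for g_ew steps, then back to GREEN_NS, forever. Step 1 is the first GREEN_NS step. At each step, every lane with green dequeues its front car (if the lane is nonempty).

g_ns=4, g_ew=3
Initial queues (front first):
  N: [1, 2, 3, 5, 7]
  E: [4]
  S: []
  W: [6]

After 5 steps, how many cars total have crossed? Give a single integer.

Step 1 [NS]: N:car1-GO,E:wait,S:empty,W:wait | queues: N=4 E=1 S=0 W=1
Step 2 [NS]: N:car2-GO,E:wait,S:empty,W:wait | queues: N=3 E=1 S=0 W=1
Step 3 [NS]: N:car3-GO,E:wait,S:empty,W:wait | queues: N=2 E=1 S=0 W=1
Step 4 [NS]: N:car5-GO,E:wait,S:empty,W:wait | queues: N=1 E=1 S=0 W=1
Step 5 [EW]: N:wait,E:car4-GO,S:wait,W:car6-GO | queues: N=1 E=0 S=0 W=0
Cars crossed by step 5: 6

Answer: 6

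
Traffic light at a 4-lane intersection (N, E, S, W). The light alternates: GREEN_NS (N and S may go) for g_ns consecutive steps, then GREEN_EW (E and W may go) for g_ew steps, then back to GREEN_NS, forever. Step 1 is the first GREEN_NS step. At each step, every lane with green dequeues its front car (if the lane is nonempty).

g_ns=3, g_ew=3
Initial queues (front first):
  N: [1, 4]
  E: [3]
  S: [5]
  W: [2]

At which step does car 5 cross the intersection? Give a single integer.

Step 1 [NS]: N:car1-GO,E:wait,S:car5-GO,W:wait | queues: N=1 E=1 S=0 W=1
Step 2 [NS]: N:car4-GO,E:wait,S:empty,W:wait | queues: N=0 E=1 S=0 W=1
Step 3 [NS]: N:empty,E:wait,S:empty,W:wait | queues: N=0 E=1 S=0 W=1
Step 4 [EW]: N:wait,E:car3-GO,S:wait,W:car2-GO | queues: N=0 E=0 S=0 W=0
Car 5 crosses at step 1

1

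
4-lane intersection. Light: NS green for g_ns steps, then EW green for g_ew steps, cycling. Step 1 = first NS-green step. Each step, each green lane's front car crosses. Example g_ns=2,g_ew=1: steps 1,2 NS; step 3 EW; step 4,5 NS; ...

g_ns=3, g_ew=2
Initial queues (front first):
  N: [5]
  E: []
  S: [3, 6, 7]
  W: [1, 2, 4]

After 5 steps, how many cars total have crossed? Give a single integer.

Answer: 6

Derivation:
Step 1 [NS]: N:car5-GO,E:wait,S:car3-GO,W:wait | queues: N=0 E=0 S=2 W=3
Step 2 [NS]: N:empty,E:wait,S:car6-GO,W:wait | queues: N=0 E=0 S=1 W=3
Step 3 [NS]: N:empty,E:wait,S:car7-GO,W:wait | queues: N=0 E=0 S=0 W=3
Step 4 [EW]: N:wait,E:empty,S:wait,W:car1-GO | queues: N=0 E=0 S=0 W=2
Step 5 [EW]: N:wait,E:empty,S:wait,W:car2-GO | queues: N=0 E=0 S=0 W=1
Cars crossed by step 5: 6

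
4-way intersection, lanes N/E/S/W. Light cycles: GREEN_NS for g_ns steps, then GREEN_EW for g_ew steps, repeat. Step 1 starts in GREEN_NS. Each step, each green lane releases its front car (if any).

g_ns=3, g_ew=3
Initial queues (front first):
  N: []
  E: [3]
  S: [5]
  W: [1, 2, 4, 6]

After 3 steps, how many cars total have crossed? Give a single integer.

Step 1 [NS]: N:empty,E:wait,S:car5-GO,W:wait | queues: N=0 E=1 S=0 W=4
Step 2 [NS]: N:empty,E:wait,S:empty,W:wait | queues: N=0 E=1 S=0 W=4
Step 3 [NS]: N:empty,E:wait,S:empty,W:wait | queues: N=0 E=1 S=0 W=4
Cars crossed by step 3: 1

Answer: 1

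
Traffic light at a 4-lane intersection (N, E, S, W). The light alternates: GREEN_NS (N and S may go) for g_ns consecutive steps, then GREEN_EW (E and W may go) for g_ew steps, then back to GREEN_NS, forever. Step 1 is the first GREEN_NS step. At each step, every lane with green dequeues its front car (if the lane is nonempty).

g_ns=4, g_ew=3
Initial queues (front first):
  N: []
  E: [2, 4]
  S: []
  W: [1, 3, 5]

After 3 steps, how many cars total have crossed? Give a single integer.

Step 1 [NS]: N:empty,E:wait,S:empty,W:wait | queues: N=0 E=2 S=0 W=3
Step 2 [NS]: N:empty,E:wait,S:empty,W:wait | queues: N=0 E=2 S=0 W=3
Step 3 [NS]: N:empty,E:wait,S:empty,W:wait | queues: N=0 E=2 S=0 W=3
Cars crossed by step 3: 0

Answer: 0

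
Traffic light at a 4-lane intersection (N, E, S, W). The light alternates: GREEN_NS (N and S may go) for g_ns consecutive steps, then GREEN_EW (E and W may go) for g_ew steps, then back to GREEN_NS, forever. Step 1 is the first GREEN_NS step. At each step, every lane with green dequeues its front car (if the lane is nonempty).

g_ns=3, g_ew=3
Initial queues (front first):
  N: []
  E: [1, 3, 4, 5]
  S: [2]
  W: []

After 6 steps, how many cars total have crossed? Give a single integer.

Step 1 [NS]: N:empty,E:wait,S:car2-GO,W:wait | queues: N=0 E=4 S=0 W=0
Step 2 [NS]: N:empty,E:wait,S:empty,W:wait | queues: N=0 E=4 S=0 W=0
Step 3 [NS]: N:empty,E:wait,S:empty,W:wait | queues: N=0 E=4 S=0 W=0
Step 4 [EW]: N:wait,E:car1-GO,S:wait,W:empty | queues: N=0 E=3 S=0 W=0
Step 5 [EW]: N:wait,E:car3-GO,S:wait,W:empty | queues: N=0 E=2 S=0 W=0
Step 6 [EW]: N:wait,E:car4-GO,S:wait,W:empty | queues: N=0 E=1 S=0 W=0
Cars crossed by step 6: 4

Answer: 4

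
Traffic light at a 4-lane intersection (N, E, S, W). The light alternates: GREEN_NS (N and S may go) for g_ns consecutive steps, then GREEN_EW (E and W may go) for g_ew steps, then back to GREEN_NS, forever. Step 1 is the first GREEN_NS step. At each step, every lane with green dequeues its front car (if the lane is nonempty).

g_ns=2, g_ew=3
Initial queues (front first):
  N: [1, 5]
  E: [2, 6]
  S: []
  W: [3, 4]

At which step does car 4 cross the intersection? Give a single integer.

Step 1 [NS]: N:car1-GO,E:wait,S:empty,W:wait | queues: N=1 E=2 S=0 W=2
Step 2 [NS]: N:car5-GO,E:wait,S:empty,W:wait | queues: N=0 E=2 S=0 W=2
Step 3 [EW]: N:wait,E:car2-GO,S:wait,W:car3-GO | queues: N=0 E=1 S=0 W=1
Step 4 [EW]: N:wait,E:car6-GO,S:wait,W:car4-GO | queues: N=0 E=0 S=0 W=0
Car 4 crosses at step 4

4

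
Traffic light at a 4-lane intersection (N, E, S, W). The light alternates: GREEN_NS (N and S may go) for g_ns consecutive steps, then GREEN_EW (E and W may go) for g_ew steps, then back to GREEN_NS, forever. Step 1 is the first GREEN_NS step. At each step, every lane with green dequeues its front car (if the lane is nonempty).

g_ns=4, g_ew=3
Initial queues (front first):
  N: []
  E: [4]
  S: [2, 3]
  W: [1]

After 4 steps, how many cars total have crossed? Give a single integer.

Answer: 2

Derivation:
Step 1 [NS]: N:empty,E:wait,S:car2-GO,W:wait | queues: N=0 E=1 S=1 W=1
Step 2 [NS]: N:empty,E:wait,S:car3-GO,W:wait | queues: N=0 E=1 S=0 W=1
Step 3 [NS]: N:empty,E:wait,S:empty,W:wait | queues: N=0 E=1 S=0 W=1
Step 4 [NS]: N:empty,E:wait,S:empty,W:wait | queues: N=0 E=1 S=0 W=1
Cars crossed by step 4: 2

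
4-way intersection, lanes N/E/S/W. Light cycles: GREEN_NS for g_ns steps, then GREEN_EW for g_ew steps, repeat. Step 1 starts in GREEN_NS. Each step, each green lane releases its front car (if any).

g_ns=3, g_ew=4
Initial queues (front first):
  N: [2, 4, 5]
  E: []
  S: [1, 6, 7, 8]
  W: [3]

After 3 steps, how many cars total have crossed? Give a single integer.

Answer: 6

Derivation:
Step 1 [NS]: N:car2-GO,E:wait,S:car1-GO,W:wait | queues: N=2 E=0 S=3 W=1
Step 2 [NS]: N:car4-GO,E:wait,S:car6-GO,W:wait | queues: N=1 E=0 S=2 W=1
Step 3 [NS]: N:car5-GO,E:wait,S:car7-GO,W:wait | queues: N=0 E=0 S=1 W=1
Cars crossed by step 3: 6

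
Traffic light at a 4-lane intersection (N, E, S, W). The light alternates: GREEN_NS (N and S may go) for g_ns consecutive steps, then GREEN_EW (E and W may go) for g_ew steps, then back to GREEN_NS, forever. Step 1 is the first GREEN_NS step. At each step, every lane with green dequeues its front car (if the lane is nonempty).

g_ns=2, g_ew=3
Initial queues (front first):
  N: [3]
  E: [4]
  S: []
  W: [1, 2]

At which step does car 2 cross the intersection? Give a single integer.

Step 1 [NS]: N:car3-GO,E:wait,S:empty,W:wait | queues: N=0 E=1 S=0 W=2
Step 2 [NS]: N:empty,E:wait,S:empty,W:wait | queues: N=0 E=1 S=0 W=2
Step 3 [EW]: N:wait,E:car4-GO,S:wait,W:car1-GO | queues: N=0 E=0 S=0 W=1
Step 4 [EW]: N:wait,E:empty,S:wait,W:car2-GO | queues: N=0 E=0 S=0 W=0
Car 2 crosses at step 4

4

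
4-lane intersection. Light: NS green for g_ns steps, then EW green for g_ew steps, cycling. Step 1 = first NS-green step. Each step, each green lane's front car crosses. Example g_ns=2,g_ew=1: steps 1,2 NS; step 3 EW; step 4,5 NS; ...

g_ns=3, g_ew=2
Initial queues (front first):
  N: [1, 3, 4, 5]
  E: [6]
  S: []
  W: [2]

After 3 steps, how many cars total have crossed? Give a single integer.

Answer: 3

Derivation:
Step 1 [NS]: N:car1-GO,E:wait,S:empty,W:wait | queues: N=3 E=1 S=0 W=1
Step 2 [NS]: N:car3-GO,E:wait,S:empty,W:wait | queues: N=2 E=1 S=0 W=1
Step 3 [NS]: N:car4-GO,E:wait,S:empty,W:wait | queues: N=1 E=1 S=0 W=1
Cars crossed by step 3: 3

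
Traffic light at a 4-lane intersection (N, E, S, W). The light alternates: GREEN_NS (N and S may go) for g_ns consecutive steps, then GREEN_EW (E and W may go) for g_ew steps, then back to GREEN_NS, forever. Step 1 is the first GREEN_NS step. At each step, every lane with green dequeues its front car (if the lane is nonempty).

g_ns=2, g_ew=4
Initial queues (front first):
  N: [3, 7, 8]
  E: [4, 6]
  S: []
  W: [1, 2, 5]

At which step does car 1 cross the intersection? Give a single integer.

Step 1 [NS]: N:car3-GO,E:wait,S:empty,W:wait | queues: N=2 E=2 S=0 W=3
Step 2 [NS]: N:car7-GO,E:wait,S:empty,W:wait | queues: N=1 E=2 S=0 W=3
Step 3 [EW]: N:wait,E:car4-GO,S:wait,W:car1-GO | queues: N=1 E=1 S=0 W=2
Step 4 [EW]: N:wait,E:car6-GO,S:wait,W:car2-GO | queues: N=1 E=0 S=0 W=1
Step 5 [EW]: N:wait,E:empty,S:wait,W:car5-GO | queues: N=1 E=0 S=0 W=0
Step 6 [EW]: N:wait,E:empty,S:wait,W:empty | queues: N=1 E=0 S=0 W=0
Step 7 [NS]: N:car8-GO,E:wait,S:empty,W:wait | queues: N=0 E=0 S=0 W=0
Car 1 crosses at step 3

3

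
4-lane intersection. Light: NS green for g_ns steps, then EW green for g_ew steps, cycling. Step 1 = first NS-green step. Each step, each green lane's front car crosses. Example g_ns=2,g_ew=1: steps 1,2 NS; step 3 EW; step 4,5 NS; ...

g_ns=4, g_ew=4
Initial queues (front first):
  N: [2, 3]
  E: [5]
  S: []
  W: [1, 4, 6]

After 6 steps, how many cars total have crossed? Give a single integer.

Step 1 [NS]: N:car2-GO,E:wait,S:empty,W:wait | queues: N=1 E=1 S=0 W=3
Step 2 [NS]: N:car3-GO,E:wait,S:empty,W:wait | queues: N=0 E=1 S=0 W=3
Step 3 [NS]: N:empty,E:wait,S:empty,W:wait | queues: N=0 E=1 S=0 W=3
Step 4 [NS]: N:empty,E:wait,S:empty,W:wait | queues: N=0 E=1 S=0 W=3
Step 5 [EW]: N:wait,E:car5-GO,S:wait,W:car1-GO | queues: N=0 E=0 S=0 W=2
Step 6 [EW]: N:wait,E:empty,S:wait,W:car4-GO | queues: N=0 E=0 S=0 W=1
Cars crossed by step 6: 5

Answer: 5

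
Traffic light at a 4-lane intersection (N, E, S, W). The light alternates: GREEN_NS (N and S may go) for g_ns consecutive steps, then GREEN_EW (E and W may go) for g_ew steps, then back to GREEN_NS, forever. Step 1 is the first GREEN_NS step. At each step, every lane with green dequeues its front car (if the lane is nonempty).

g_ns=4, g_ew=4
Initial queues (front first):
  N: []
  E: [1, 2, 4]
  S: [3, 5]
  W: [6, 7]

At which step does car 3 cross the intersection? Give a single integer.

Step 1 [NS]: N:empty,E:wait,S:car3-GO,W:wait | queues: N=0 E=3 S=1 W=2
Step 2 [NS]: N:empty,E:wait,S:car5-GO,W:wait | queues: N=0 E=3 S=0 W=2
Step 3 [NS]: N:empty,E:wait,S:empty,W:wait | queues: N=0 E=3 S=0 W=2
Step 4 [NS]: N:empty,E:wait,S:empty,W:wait | queues: N=0 E=3 S=0 W=2
Step 5 [EW]: N:wait,E:car1-GO,S:wait,W:car6-GO | queues: N=0 E=2 S=0 W=1
Step 6 [EW]: N:wait,E:car2-GO,S:wait,W:car7-GO | queues: N=0 E=1 S=0 W=0
Step 7 [EW]: N:wait,E:car4-GO,S:wait,W:empty | queues: N=0 E=0 S=0 W=0
Car 3 crosses at step 1

1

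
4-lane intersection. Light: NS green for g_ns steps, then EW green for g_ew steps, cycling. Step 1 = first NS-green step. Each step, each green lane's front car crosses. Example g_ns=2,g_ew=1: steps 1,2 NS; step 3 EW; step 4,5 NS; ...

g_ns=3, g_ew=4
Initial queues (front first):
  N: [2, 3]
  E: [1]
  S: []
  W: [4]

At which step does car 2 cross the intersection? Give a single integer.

Step 1 [NS]: N:car2-GO,E:wait,S:empty,W:wait | queues: N=1 E=1 S=0 W=1
Step 2 [NS]: N:car3-GO,E:wait,S:empty,W:wait | queues: N=0 E=1 S=0 W=1
Step 3 [NS]: N:empty,E:wait,S:empty,W:wait | queues: N=0 E=1 S=0 W=1
Step 4 [EW]: N:wait,E:car1-GO,S:wait,W:car4-GO | queues: N=0 E=0 S=0 W=0
Car 2 crosses at step 1

1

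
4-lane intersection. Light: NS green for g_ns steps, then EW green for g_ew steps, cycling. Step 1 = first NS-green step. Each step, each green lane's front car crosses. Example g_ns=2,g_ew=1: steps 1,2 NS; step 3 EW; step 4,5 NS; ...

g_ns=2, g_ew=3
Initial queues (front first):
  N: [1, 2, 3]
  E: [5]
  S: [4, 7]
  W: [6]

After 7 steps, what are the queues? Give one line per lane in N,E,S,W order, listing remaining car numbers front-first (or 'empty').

Step 1 [NS]: N:car1-GO,E:wait,S:car4-GO,W:wait | queues: N=2 E=1 S=1 W=1
Step 2 [NS]: N:car2-GO,E:wait,S:car7-GO,W:wait | queues: N=1 E=1 S=0 W=1
Step 3 [EW]: N:wait,E:car5-GO,S:wait,W:car6-GO | queues: N=1 E=0 S=0 W=0
Step 4 [EW]: N:wait,E:empty,S:wait,W:empty | queues: N=1 E=0 S=0 W=0
Step 5 [EW]: N:wait,E:empty,S:wait,W:empty | queues: N=1 E=0 S=0 W=0
Step 6 [NS]: N:car3-GO,E:wait,S:empty,W:wait | queues: N=0 E=0 S=0 W=0

N: empty
E: empty
S: empty
W: empty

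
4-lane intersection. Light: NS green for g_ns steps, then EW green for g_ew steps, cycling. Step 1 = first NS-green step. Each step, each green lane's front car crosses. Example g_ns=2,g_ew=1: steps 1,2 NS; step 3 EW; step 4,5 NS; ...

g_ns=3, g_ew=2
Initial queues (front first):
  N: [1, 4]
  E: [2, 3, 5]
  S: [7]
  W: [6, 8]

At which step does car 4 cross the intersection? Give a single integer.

Step 1 [NS]: N:car1-GO,E:wait,S:car7-GO,W:wait | queues: N=1 E=3 S=0 W=2
Step 2 [NS]: N:car4-GO,E:wait,S:empty,W:wait | queues: N=0 E=3 S=0 W=2
Step 3 [NS]: N:empty,E:wait,S:empty,W:wait | queues: N=0 E=3 S=0 W=2
Step 4 [EW]: N:wait,E:car2-GO,S:wait,W:car6-GO | queues: N=0 E=2 S=0 W=1
Step 5 [EW]: N:wait,E:car3-GO,S:wait,W:car8-GO | queues: N=0 E=1 S=0 W=0
Step 6 [NS]: N:empty,E:wait,S:empty,W:wait | queues: N=0 E=1 S=0 W=0
Step 7 [NS]: N:empty,E:wait,S:empty,W:wait | queues: N=0 E=1 S=0 W=0
Step 8 [NS]: N:empty,E:wait,S:empty,W:wait | queues: N=0 E=1 S=0 W=0
Step 9 [EW]: N:wait,E:car5-GO,S:wait,W:empty | queues: N=0 E=0 S=0 W=0
Car 4 crosses at step 2

2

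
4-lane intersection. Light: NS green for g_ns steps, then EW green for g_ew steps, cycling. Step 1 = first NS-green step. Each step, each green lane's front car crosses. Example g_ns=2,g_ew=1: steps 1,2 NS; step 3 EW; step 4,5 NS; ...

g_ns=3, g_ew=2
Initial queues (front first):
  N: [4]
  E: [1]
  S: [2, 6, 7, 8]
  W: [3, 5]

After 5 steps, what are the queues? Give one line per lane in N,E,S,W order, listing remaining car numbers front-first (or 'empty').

Step 1 [NS]: N:car4-GO,E:wait,S:car2-GO,W:wait | queues: N=0 E=1 S=3 W=2
Step 2 [NS]: N:empty,E:wait,S:car6-GO,W:wait | queues: N=0 E=1 S=2 W=2
Step 3 [NS]: N:empty,E:wait,S:car7-GO,W:wait | queues: N=0 E=1 S=1 W=2
Step 4 [EW]: N:wait,E:car1-GO,S:wait,W:car3-GO | queues: N=0 E=0 S=1 W=1
Step 5 [EW]: N:wait,E:empty,S:wait,W:car5-GO | queues: N=0 E=0 S=1 W=0

N: empty
E: empty
S: 8
W: empty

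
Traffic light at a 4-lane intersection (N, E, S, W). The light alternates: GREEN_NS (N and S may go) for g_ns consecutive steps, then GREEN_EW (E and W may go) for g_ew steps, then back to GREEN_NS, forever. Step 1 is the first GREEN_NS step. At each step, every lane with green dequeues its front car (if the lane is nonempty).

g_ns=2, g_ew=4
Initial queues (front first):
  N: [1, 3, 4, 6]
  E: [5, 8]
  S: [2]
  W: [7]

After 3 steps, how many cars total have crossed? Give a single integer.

Step 1 [NS]: N:car1-GO,E:wait,S:car2-GO,W:wait | queues: N=3 E=2 S=0 W=1
Step 2 [NS]: N:car3-GO,E:wait,S:empty,W:wait | queues: N=2 E=2 S=0 W=1
Step 3 [EW]: N:wait,E:car5-GO,S:wait,W:car7-GO | queues: N=2 E=1 S=0 W=0
Cars crossed by step 3: 5

Answer: 5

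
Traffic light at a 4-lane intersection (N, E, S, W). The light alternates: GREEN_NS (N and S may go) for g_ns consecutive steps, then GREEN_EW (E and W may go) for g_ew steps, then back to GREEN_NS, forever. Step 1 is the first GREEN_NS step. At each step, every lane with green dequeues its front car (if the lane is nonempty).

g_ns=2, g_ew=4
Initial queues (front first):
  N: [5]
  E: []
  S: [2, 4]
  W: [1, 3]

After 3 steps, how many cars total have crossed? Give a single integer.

Answer: 4

Derivation:
Step 1 [NS]: N:car5-GO,E:wait,S:car2-GO,W:wait | queues: N=0 E=0 S=1 W=2
Step 2 [NS]: N:empty,E:wait,S:car4-GO,W:wait | queues: N=0 E=0 S=0 W=2
Step 3 [EW]: N:wait,E:empty,S:wait,W:car1-GO | queues: N=0 E=0 S=0 W=1
Cars crossed by step 3: 4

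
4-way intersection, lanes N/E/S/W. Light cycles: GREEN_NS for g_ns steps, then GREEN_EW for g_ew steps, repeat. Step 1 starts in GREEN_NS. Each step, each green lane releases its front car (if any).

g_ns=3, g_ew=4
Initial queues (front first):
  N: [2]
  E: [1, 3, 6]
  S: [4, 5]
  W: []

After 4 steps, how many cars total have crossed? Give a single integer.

Answer: 4

Derivation:
Step 1 [NS]: N:car2-GO,E:wait,S:car4-GO,W:wait | queues: N=0 E=3 S=1 W=0
Step 2 [NS]: N:empty,E:wait,S:car5-GO,W:wait | queues: N=0 E=3 S=0 W=0
Step 3 [NS]: N:empty,E:wait,S:empty,W:wait | queues: N=0 E=3 S=0 W=0
Step 4 [EW]: N:wait,E:car1-GO,S:wait,W:empty | queues: N=0 E=2 S=0 W=0
Cars crossed by step 4: 4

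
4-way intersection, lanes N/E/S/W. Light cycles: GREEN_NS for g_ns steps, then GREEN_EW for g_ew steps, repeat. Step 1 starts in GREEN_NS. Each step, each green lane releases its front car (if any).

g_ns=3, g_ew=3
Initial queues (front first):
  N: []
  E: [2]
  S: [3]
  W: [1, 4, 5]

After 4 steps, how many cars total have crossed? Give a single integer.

Answer: 3

Derivation:
Step 1 [NS]: N:empty,E:wait,S:car3-GO,W:wait | queues: N=0 E=1 S=0 W=3
Step 2 [NS]: N:empty,E:wait,S:empty,W:wait | queues: N=0 E=1 S=0 W=3
Step 3 [NS]: N:empty,E:wait,S:empty,W:wait | queues: N=0 E=1 S=0 W=3
Step 4 [EW]: N:wait,E:car2-GO,S:wait,W:car1-GO | queues: N=0 E=0 S=0 W=2
Cars crossed by step 4: 3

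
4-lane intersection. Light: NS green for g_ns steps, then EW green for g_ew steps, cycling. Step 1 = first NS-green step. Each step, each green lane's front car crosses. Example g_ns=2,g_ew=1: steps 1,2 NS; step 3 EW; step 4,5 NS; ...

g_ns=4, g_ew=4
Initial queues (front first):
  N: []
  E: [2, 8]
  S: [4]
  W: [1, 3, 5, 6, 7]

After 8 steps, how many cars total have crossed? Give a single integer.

Step 1 [NS]: N:empty,E:wait,S:car4-GO,W:wait | queues: N=0 E=2 S=0 W=5
Step 2 [NS]: N:empty,E:wait,S:empty,W:wait | queues: N=0 E=2 S=0 W=5
Step 3 [NS]: N:empty,E:wait,S:empty,W:wait | queues: N=0 E=2 S=0 W=5
Step 4 [NS]: N:empty,E:wait,S:empty,W:wait | queues: N=0 E=2 S=0 W=5
Step 5 [EW]: N:wait,E:car2-GO,S:wait,W:car1-GO | queues: N=0 E=1 S=0 W=4
Step 6 [EW]: N:wait,E:car8-GO,S:wait,W:car3-GO | queues: N=0 E=0 S=0 W=3
Step 7 [EW]: N:wait,E:empty,S:wait,W:car5-GO | queues: N=0 E=0 S=0 W=2
Step 8 [EW]: N:wait,E:empty,S:wait,W:car6-GO | queues: N=0 E=0 S=0 W=1
Cars crossed by step 8: 7

Answer: 7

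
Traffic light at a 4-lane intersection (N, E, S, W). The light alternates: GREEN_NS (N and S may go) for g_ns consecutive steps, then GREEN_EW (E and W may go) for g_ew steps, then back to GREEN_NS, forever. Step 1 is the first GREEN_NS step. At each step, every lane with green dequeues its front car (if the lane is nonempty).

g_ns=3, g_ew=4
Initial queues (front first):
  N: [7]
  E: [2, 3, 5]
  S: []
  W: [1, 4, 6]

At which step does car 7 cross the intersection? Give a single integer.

Step 1 [NS]: N:car7-GO,E:wait,S:empty,W:wait | queues: N=0 E=3 S=0 W=3
Step 2 [NS]: N:empty,E:wait,S:empty,W:wait | queues: N=0 E=3 S=0 W=3
Step 3 [NS]: N:empty,E:wait,S:empty,W:wait | queues: N=0 E=3 S=0 W=3
Step 4 [EW]: N:wait,E:car2-GO,S:wait,W:car1-GO | queues: N=0 E=2 S=0 W=2
Step 5 [EW]: N:wait,E:car3-GO,S:wait,W:car4-GO | queues: N=0 E=1 S=0 W=1
Step 6 [EW]: N:wait,E:car5-GO,S:wait,W:car6-GO | queues: N=0 E=0 S=0 W=0
Car 7 crosses at step 1

1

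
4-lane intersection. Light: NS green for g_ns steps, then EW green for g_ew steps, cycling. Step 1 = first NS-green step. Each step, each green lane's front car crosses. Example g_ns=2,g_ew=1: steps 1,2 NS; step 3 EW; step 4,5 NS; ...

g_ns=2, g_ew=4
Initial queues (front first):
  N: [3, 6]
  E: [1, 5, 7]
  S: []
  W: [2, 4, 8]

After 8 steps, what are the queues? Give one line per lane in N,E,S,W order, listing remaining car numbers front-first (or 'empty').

Step 1 [NS]: N:car3-GO,E:wait,S:empty,W:wait | queues: N=1 E=3 S=0 W=3
Step 2 [NS]: N:car6-GO,E:wait,S:empty,W:wait | queues: N=0 E=3 S=0 W=3
Step 3 [EW]: N:wait,E:car1-GO,S:wait,W:car2-GO | queues: N=0 E=2 S=0 W=2
Step 4 [EW]: N:wait,E:car5-GO,S:wait,W:car4-GO | queues: N=0 E=1 S=0 W=1
Step 5 [EW]: N:wait,E:car7-GO,S:wait,W:car8-GO | queues: N=0 E=0 S=0 W=0

N: empty
E: empty
S: empty
W: empty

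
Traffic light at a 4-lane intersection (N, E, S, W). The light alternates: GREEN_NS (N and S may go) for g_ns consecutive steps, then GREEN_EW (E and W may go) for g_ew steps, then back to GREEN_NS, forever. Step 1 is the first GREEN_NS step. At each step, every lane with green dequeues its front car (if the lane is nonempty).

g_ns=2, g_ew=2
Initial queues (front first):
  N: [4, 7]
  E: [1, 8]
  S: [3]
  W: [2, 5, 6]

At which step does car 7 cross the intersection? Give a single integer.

Step 1 [NS]: N:car4-GO,E:wait,S:car3-GO,W:wait | queues: N=1 E=2 S=0 W=3
Step 2 [NS]: N:car7-GO,E:wait,S:empty,W:wait | queues: N=0 E=2 S=0 W=3
Step 3 [EW]: N:wait,E:car1-GO,S:wait,W:car2-GO | queues: N=0 E=1 S=0 W=2
Step 4 [EW]: N:wait,E:car8-GO,S:wait,W:car5-GO | queues: N=0 E=0 S=0 W=1
Step 5 [NS]: N:empty,E:wait,S:empty,W:wait | queues: N=0 E=0 S=0 W=1
Step 6 [NS]: N:empty,E:wait,S:empty,W:wait | queues: N=0 E=0 S=0 W=1
Step 7 [EW]: N:wait,E:empty,S:wait,W:car6-GO | queues: N=0 E=0 S=0 W=0
Car 7 crosses at step 2

2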